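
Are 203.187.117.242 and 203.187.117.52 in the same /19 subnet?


Mask: 255.255.224.0
203.187.117.242 AND mask = 203.187.96.0
203.187.117.52 AND mask = 203.187.96.0
Yes, same subnet (203.187.96.0)


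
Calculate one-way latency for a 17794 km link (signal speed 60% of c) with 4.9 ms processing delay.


Speed = 0.6 * 3e5 km/s = 180000 km/s
Propagation delay = 17794 / 180000 = 0.0989 s = 98.8556 ms
Processing delay = 4.9 ms
Total one-way latency = 103.7556 ms


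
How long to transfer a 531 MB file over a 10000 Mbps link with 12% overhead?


Effective throughput = 10000 * (1 - 12/100) = 8800 Mbps
File size in Mb = 531 * 8 = 4248 Mb
Time = 4248 / 8800
Time = 0.4827 seconds


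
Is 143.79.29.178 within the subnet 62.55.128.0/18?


Subnet network: 62.55.128.0
Test IP AND mask: 143.79.0.0
No, 143.79.29.178 is not in 62.55.128.0/18


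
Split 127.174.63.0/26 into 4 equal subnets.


New prefix = 26 + 2 = 28
Each subnet has 16 addresses
  127.174.63.0/28
  127.174.63.16/28
  127.174.63.32/28
  127.174.63.48/28
Subnets: 127.174.63.0/28, 127.174.63.16/28, 127.174.63.32/28, 127.174.63.48/28


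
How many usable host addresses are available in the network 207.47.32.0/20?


Host bits = 32 - 20 = 12
Total addresses = 2^12 = 4096
Usable = total - 2 (network and broadcast)
Usable hosts: 4094


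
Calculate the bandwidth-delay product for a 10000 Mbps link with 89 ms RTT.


BDP = bandwidth * RTT
= 10000 Mbps * 89 ms
= 10000 * 1e6 * 89 / 1000 bits
= 890000000 bits
= 111250000 bytes
= 108642.5781 KB
BDP = 890000000 bits (111250000 bytes)


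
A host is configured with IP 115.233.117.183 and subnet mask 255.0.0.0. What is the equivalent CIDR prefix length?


Binary: 11111111.00000000.00000000.00000000
Count leading 1s
Prefix: /8


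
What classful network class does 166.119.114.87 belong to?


First octet: 166
Binary: 10100110
10xxxxxx -> Class B (128-191)
Class B, default mask 255.255.0.0 (/16)


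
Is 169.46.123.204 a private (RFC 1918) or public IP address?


RFC 1918 private ranges:
  10.0.0.0/8 (10.0.0.0 - 10.255.255.255)
  172.16.0.0/12 (172.16.0.0 - 172.31.255.255)
  192.168.0.0/16 (192.168.0.0 - 192.168.255.255)
Public (not in any RFC 1918 range)


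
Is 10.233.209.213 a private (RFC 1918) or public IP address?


RFC 1918 private ranges:
  10.0.0.0/8 (10.0.0.0 - 10.255.255.255)
  172.16.0.0/12 (172.16.0.0 - 172.31.255.255)
  192.168.0.0/16 (192.168.0.0 - 192.168.255.255)
Private (in 10.0.0.0/8)


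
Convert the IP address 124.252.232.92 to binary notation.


124 = 01111100
252 = 11111100
232 = 11101000
92 = 01011100
Binary: 01111100.11111100.11101000.01011100


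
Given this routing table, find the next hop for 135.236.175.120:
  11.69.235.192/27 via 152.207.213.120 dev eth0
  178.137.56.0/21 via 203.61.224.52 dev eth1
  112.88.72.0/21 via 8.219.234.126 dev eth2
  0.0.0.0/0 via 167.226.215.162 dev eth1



Longest prefix match for 135.236.175.120:
  /27 11.69.235.192: no
  /21 178.137.56.0: no
  /21 112.88.72.0: no
  /0 0.0.0.0: MATCH
Selected: next-hop 167.226.215.162 via eth1 (matched /0)


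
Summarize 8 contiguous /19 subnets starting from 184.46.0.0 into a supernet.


Original prefix: /19
Number of subnets: 8 = 2^3
New prefix = 19 - 3 = 16
Supernet: 184.46.0.0/16


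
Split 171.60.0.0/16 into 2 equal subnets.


New prefix = 16 + 1 = 17
Each subnet has 32768 addresses
  171.60.0.0/17
  171.60.128.0/17
Subnets: 171.60.0.0/17, 171.60.128.0/17


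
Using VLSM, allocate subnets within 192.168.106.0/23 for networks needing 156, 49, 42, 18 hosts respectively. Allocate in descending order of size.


156 hosts -> /24 (254 usable): 192.168.106.0/24
49 hosts -> /26 (62 usable): 192.168.107.0/26
42 hosts -> /26 (62 usable): 192.168.107.64/26
18 hosts -> /27 (30 usable): 192.168.107.128/27
Allocation: 192.168.106.0/24 (156 hosts, 254 usable); 192.168.107.0/26 (49 hosts, 62 usable); 192.168.107.64/26 (42 hosts, 62 usable); 192.168.107.128/27 (18 hosts, 30 usable)


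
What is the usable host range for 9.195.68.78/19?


Network: 9.195.64.0
Broadcast: 9.195.95.255
First usable = network + 1
Last usable = broadcast - 1
Range: 9.195.64.1 to 9.195.95.254


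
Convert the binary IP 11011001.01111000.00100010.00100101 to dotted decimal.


11011001 = 217
01111000 = 120
00100010 = 34
00100101 = 37
IP: 217.120.34.37


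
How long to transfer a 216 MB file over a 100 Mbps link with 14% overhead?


Effective throughput = 100 * (1 - 14/100) = 86 Mbps
File size in Mb = 216 * 8 = 1728 Mb
Time = 1728 / 86
Time = 20.093 seconds


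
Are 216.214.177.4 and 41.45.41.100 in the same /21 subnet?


Mask: 255.255.248.0
216.214.177.4 AND mask = 216.214.176.0
41.45.41.100 AND mask = 41.45.40.0
No, different subnets (216.214.176.0 vs 41.45.40.0)


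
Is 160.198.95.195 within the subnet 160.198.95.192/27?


Subnet network: 160.198.95.192
Test IP AND mask: 160.198.95.192
Yes, 160.198.95.195 is in 160.198.95.192/27


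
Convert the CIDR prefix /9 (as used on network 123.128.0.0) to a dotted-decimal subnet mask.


/9 means 9 network bits, 23 host bits
Binary: 11111111100000000000000000000000
Mask: 255.128.0.0


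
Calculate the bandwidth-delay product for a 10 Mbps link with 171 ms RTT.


BDP = bandwidth * RTT
= 10 Mbps * 171 ms
= 10 * 1e6 * 171 / 1000 bits
= 1710000 bits
= 213750 bytes
= 208.7402 KB
BDP = 1710000 bits (213750 bytes)


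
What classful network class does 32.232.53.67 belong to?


First octet: 32
Binary: 00100000
0xxxxxxx -> Class A (1-126)
Class A, default mask 255.0.0.0 (/8)


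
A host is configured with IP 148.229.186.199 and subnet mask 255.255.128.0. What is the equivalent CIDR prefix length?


Binary: 11111111.11111111.10000000.00000000
Count leading 1s
Prefix: /17


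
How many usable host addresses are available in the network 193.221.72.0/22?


Host bits = 32 - 22 = 10
Total addresses = 2^10 = 1024
Usable = total - 2 (network and broadcast)
Usable hosts: 1022


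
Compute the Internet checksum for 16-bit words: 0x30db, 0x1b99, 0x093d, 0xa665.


Sum all words (with carry folding):
+ 0x30db = 0x30db
+ 0x1b99 = 0x4c74
+ 0x093d = 0x55b1
+ 0xa665 = 0xfc16
One's complement: ~0xfc16
Checksum = 0x03e9


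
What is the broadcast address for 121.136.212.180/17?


Network: 121.136.128.0/17
Host bits = 15
Set all host bits to 1:
Broadcast: 121.136.255.255


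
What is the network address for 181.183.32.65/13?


IP:   10110101.10110111.00100000.01000001
Mask: 11111111.11111000.00000000.00000000
AND operation:
Net:  10110101.10110000.00000000.00000000
Network: 181.176.0.0/13


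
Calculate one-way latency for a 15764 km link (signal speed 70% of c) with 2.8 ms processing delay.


Speed = 0.7 * 3e5 km/s = 210000 km/s
Propagation delay = 15764 / 210000 = 0.0751 s = 75.0667 ms
Processing delay = 2.8 ms
Total one-way latency = 77.8667 ms


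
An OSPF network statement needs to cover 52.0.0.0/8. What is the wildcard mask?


Subnet mask: 255.0.0.0
Wildcard = 255.255.255.255 - subnet mask
255 - 255 = 0
255 - 0 = 255
255 - 0 = 255
255 - 0 = 255
Wildcard: 0.255.255.255


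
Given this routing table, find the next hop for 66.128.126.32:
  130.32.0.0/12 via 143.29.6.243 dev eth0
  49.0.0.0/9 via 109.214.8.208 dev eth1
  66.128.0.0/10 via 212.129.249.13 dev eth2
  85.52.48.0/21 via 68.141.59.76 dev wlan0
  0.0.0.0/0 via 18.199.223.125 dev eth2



Longest prefix match for 66.128.126.32:
  /12 130.32.0.0: no
  /9 49.0.0.0: no
  /10 66.128.0.0: MATCH
  /21 85.52.48.0: no
  /0 0.0.0.0: MATCH
Selected: next-hop 212.129.249.13 via eth2 (matched /10)


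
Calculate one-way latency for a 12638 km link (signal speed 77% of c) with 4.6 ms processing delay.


Speed = 0.77 * 3e5 km/s = 231000 km/s
Propagation delay = 12638 / 231000 = 0.0547 s = 54.71 ms
Processing delay = 4.6 ms
Total one-way latency = 59.31 ms


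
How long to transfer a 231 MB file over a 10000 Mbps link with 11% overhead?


Effective throughput = 10000 * (1 - 11/100) = 8900 Mbps
File size in Mb = 231 * 8 = 1848 Mb
Time = 1848 / 8900
Time = 0.2076 seconds


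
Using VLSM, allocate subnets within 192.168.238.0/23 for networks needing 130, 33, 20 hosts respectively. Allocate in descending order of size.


130 hosts -> /24 (254 usable): 192.168.238.0/24
33 hosts -> /26 (62 usable): 192.168.239.0/26
20 hosts -> /27 (30 usable): 192.168.239.64/27
Allocation: 192.168.238.0/24 (130 hosts, 254 usable); 192.168.239.0/26 (33 hosts, 62 usable); 192.168.239.64/27 (20 hosts, 30 usable)


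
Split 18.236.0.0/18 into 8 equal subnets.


New prefix = 18 + 3 = 21
Each subnet has 2048 addresses
  18.236.0.0/21
  18.236.8.0/21
  18.236.16.0/21
  18.236.24.0/21
  18.236.32.0/21
  18.236.40.0/21
  18.236.48.0/21
  18.236.56.0/21
Subnets: 18.236.0.0/21, 18.236.8.0/21, 18.236.16.0/21, 18.236.24.0/21, 18.236.32.0/21, 18.236.40.0/21, 18.236.48.0/21, 18.236.56.0/21


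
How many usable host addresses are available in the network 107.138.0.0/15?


Host bits = 32 - 15 = 17
Total addresses = 2^17 = 131072
Usable = total - 2 (network and broadcast)
Usable hosts: 131070


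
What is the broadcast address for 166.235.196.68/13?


Network: 166.232.0.0/13
Host bits = 19
Set all host bits to 1:
Broadcast: 166.239.255.255


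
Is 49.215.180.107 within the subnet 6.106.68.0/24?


Subnet network: 6.106.68.0
Test IP AND mask: 49.215.180.0
No, 49.215.180.107 is not in 6.106.68.0/24


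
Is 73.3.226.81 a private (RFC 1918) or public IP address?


RFC 1918 private ranges:
  10.0.0.0/8 (10.0.0.0 - 10.255.255.255)
  172.16.0.0/12 (172.16.0.0 - 172.31.255.255)
  192.168.0.0/16 (192.168.0.0 - 192.168.255.255)
Public (not in any RFC 1918 range)


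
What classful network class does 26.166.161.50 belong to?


First octet: 26
Binary: 00011010
0xxxxxxx -> Class A (1-126)
Class A, default mask 255.0.0.0 (/8)


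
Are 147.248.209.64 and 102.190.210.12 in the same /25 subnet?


Mask: 255.255.255.128
147.248.209.64 AND mask = 147.248.209.0
102.190.210.12 AND mask = 102.190.210.0
No, different subnets (147.248.209.0 vs 102.190.210.0)


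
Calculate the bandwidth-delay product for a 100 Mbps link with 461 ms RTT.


BDP = bandwidth * RTT
= 100 Mbps * 461 ms
= 100 * 1e6 * 461 / 1000 bits
= 46100000 bits
= 5762500 bytes
= 5627.4414 KB
BDP = 46100000 bits (5762500 bytes)


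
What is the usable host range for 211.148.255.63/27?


Network: 211.148.255.32
Broadcast: 211.148.255.63
First usable = network + 1
Last usable = broadcast - 1
Range: 211.148.255.33 to 211.148.255.62


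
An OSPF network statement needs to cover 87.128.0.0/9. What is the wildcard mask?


Subnet mask: 255.128.0.0
Wildcard = 255.255.255.255 - subnet mask
255 - 255 = 0
255 - 128 = 127
255 - 0 = 255
255 - 0 = 255
Wildcard: 0.127.255.255


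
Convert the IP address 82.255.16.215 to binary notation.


82 = 01010010
255 = 11111111
16 = 00010000
215 = 11010111
Binary: 01010010.11111111.00010000.11010111


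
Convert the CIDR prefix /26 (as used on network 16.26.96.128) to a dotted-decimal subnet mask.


/26 means 26 network bits, 6 host bits
Binary: 11111111111111111111111111000000
Mask: 255.255.255.192


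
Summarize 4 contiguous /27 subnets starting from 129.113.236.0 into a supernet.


Original prefix: /27
Number of subnets: 4 = 2^2
New prefix = 27 - 2 = 25
Supernet: 129.113.236.0/25


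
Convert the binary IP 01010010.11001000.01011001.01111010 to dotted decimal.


01010010 = 82
11001000 = 200
01011001 = 89
01111010 = 122
IP: 82.200.89.122


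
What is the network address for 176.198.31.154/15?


IP:   10110000.11000110.00011111.10011010
Mask: 11111111.11111110.00000000.00000000
AND operation:
Net:  10110000.11000110.00000000.00000000
Network: 176.198.0.0/15


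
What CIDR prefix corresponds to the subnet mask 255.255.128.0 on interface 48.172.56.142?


Binary: 11111111.11111111.10000000.00000000
Count leading 1s
Prefix: /17


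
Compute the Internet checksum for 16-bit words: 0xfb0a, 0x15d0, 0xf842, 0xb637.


Sum all words (with carry folding):
+ 0xfb0a = 0xfb0a
+ 0x15d0 = 0x10db
+ 0xf842 = 0x091e
+ 0xb637 = 0xbf55
One's complement: ~0xbf55
Checksum = 0x40aa


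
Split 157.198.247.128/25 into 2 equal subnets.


New prefix = 25 + 1 = 26
Each subnet has 64 addresses
  157.198.247.128/26
  157.198.247.192/26
Subnets: 157.198.247.128/26, 157.198.247.192/26


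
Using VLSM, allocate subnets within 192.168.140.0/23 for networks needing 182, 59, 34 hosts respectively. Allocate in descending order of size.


182 hosts -> /24 (254 usable): 192.168.140.0/24
59 hosts -> /26 (62 usable): 192.168.141.0/26
34 hosts -> /26 (62 usable): 192.168.141.64/26
Allocation: 192.168.140.0/24 (182 hosts, 254 usable); 192.168.141.0/26 (59 hosts, 62 usable); 192.168.141.64/26 (34 hosts, 62 usable)


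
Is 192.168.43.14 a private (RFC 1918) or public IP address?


RFC 1918 private ranges:
  10.0.0.0/8 (10.0.0.0 - 10.255.255.255)
  172.16.0.0/12 (172.16.0.0 - 172.31.255.255)
  192.168.0.0/16 (192.168.0.0 - 192.168.255.255)
Private (in 192.168.0.0/16)


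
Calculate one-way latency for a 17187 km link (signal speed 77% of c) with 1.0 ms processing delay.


Speed = 0.77 * 3e5 km/s = 231000 km/s
Propagation delay = 17187 / 231000 = 0.0744 s = 74.4026 ms
Processing delay = 1.0 ms
Total one-way latency = 75.4026 ms


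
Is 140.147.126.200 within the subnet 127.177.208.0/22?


Subnet network: 127.177.208.0
Test IP AND mask: 140.147.124.0
No, 140.147.126.200 is not in 127.177.208.0/22


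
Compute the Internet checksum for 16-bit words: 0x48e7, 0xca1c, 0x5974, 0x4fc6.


Sum all words (with carry folding):
+ 0x48e7 = 0x48e7
+ 0xca1c = 0x1304
+ 0x5974 = 0x6c78
+ 0x4fc6 = 0xbc3e
One's complement: ~0xbc3e
Checksum = 0x43c1


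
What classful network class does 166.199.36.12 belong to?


First octet: 166
Binary: 10100110
10xxxxxx -> Class B (128-191)
Class B, default mask 255.255.0.0 (/16)


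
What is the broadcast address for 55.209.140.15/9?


Network: 55.128.0.0/9
Host bits = 23
Set all host bits to 1:
Broadcast: 55.255.255.255


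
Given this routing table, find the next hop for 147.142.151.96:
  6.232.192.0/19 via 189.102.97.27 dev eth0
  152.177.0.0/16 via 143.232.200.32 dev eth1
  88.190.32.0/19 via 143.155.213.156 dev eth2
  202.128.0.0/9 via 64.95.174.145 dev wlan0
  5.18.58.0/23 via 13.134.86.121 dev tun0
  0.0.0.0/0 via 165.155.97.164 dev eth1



Longest prefix match for 147.142.151.96:
  /19 6.232.192.0: no
  /16 152.177.0.0: no
  /19 88.190.32.0: no
  /9 202.128.0.0: no
  /23 5.18.58.0: no
  /0 0.0.0.0: MATCH
Selected: next-hop 165.155.97.164 via eth1 (matched /0)


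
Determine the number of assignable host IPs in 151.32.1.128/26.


Host bits = 32 - 26 = 6
Total addresses = 2^6 = 64
Usable = total - 2 (network and broadcast)
Usable hosts: 62


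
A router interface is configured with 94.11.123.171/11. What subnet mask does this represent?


/11 means 11 network bits, 21 host bits
Binary: 11111111111000000000000000000000
Mask: 255.224.0.0


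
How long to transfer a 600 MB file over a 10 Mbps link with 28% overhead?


Effective throughput = 10 * (1 - 28/100) = 7.2 Mbps
File size in Mb = 600 * 8 = 4800 Mb
Time = 4800 / 7.2
Time = 666.6667 seconds


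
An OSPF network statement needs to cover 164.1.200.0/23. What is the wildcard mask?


Subnet mask: 255.255.254.0
Wildcard = 255.255.255.255 - subnet mask
255 - 255 = 0
255 - 255 = 0
255 - 254 = 1
255 - 0 = 255
Wildcard: 0.0.1.255


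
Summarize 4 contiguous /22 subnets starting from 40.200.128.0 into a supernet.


Original prefix: /22
Number of subnets: 4 = 2^2
New prefix = 22 - 2 = 20
Supernet: 40.200.128.0/20


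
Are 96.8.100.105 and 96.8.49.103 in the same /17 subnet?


Mask: 255.255.128.0
96.8.100.105 AND mask = 96.8.0.0
96.8.49.103 AND mask = 96.8.0.0
Yes, same subnet (96.8.0.0)


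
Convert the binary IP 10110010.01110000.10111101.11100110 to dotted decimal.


10110010 = 178
01110000 = 112
10111101 = 189
11100110 = 230
IP: 178.112.189.230


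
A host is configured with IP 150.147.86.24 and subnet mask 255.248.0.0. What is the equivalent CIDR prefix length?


Binary: 11111111.11111000.00000000.00000000
Count leading 1s
Prefix: /13


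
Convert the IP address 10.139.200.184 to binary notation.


10 = 00001010
139 = 10001011
200 = 11001000
184 = 10111000
Binary: 00001010.10001011.11001000.10111000


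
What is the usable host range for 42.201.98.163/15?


Network: 42.200.0.0
Broadcast: 42.201.255.255
First usable = network + 1
Last usable = broadcast - 1
Range: 42.200.0.1 to 42.201.255.254


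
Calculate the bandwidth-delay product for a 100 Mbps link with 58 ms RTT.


BDP = bandwidth * RTT
= 100 Mbps * 58 ms
= 100 * 1e6 * 58 / 1000 bits
= 5800000 bits
= 725000 bytes
= 708.0078 KB
BDP = 5800000 bits (725000 bytes)


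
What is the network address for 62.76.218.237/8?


IP:   00111110.01001100.11011010.11101101
Mask: 11111111.00000000.00000000.00000000
AND operation:
Net:  00111110.00000000.00000000.00000000
Network: 62.0.0.0/8


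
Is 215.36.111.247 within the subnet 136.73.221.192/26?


Subnet network: 136.73.221.192
Test IP AND mask: 215.36.111.192
No, 215.36.111.247 is not in 136.73.221.192/26


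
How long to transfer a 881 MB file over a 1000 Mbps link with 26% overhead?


Effective throughput = 1000 * (1 - 26/100) = 740 Mbps
File size in Mb = 881 * 8 = 7048 Mb
Time = 7048 / 740
Time = 9.5243 seconds


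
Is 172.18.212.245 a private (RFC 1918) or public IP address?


RFC 1918 private ranges:
  10.0.0.0/8 (10.0.0.0 - 10.255.255.255)
  172.16.0.0/12 (172.16.0.0 - 172.31.255.255)
  192.168.0.0/16 (192.168.0.0 - 192.168.255.255)
Private (in 172.16.0.0/12)


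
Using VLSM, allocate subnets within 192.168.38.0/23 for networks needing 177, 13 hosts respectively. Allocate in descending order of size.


177 hosts -> /24 (254 usable): 192.168.38.0/24
13 hosts -> /28 (14 usable): 192.168.39.0/28
Allocation: 192.168.38.0/24 (177 hosts, 254 usable); 192.168.39.0/28 (13 hosts, 14 usable)


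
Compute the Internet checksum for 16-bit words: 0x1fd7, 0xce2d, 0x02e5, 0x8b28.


Sum all words (with carry folding):
+ 0x1fd7 = 0x1fd7
+ 0xce2d = 0xee04
+ 0x02e5 = 0xf0e9
+ 0x8b28 = 0x7c12
One's complement: ~0x7c12
Checksum = 0x83ed


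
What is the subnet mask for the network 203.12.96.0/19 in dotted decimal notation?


/19 means 19 network bits, 13 host bits
Binary: 11111111111111111110000000000000
Mask: 255.255.224.0


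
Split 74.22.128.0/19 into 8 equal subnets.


New prefix = 19 + 3 = 22
Each subnet has 1024 addresses
  74.22.128.0/22
  74.22.132.0/22
  74.22.136.0/22
  74.22.140.0/22
  74.22.144.0/22
  74.22.148.0/22
  74.22.152.0/22
  74.22.156.0/22
Subnets: 74.22.128.0/22, 74.22.132.0/22, 74.22.136.0/22, 74.22.140.0/22, 74.22.144.0/22, 74.22.148.0/22, 74.22.152.0/22, 74.22.156.0/22


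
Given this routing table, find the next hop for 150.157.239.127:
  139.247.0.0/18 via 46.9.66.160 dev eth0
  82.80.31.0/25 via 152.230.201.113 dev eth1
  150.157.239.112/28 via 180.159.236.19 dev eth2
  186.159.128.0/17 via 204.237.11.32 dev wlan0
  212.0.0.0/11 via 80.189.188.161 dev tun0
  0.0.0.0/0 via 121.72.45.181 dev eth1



Longest prefix match for 150.157.239.127:
  /18 139.247.0.0: no
  /25 82.80.31.0: no
  /28 150.157.239.112: MATCH
  /17 186.159.128.0: no
  /11 212.0.0.0: no
  /0 0.0.0.0: MATCH
Selected: next-hop 180.159.236.19 via eth2 (matched /28)


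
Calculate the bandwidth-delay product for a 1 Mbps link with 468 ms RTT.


BDP = bandwidth * RTT
= 1 Mbps * 468 ms
= 1 * 1e6 * 468 / 1000 bits
= 468000 bits
= 58500 bytes
= 57.1289 KB
BDP = 468000 bits (58500 bytes)


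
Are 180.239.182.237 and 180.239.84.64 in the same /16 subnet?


Mask: 255.255.0.0
180.239.182.237 AND mask = 180.239.0.0
180.239.84.64 AND mask = 180.239.0.0
Yes, same subnet (180.239.0.0)


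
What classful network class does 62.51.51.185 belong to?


First octet: 62
Binary: 00111110
0xxxxxxx -> Class A (1-126)
Class A, default mask 255.0.0.0 (/8)


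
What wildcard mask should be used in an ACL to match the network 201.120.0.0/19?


Subnet mask: 255.255.224.0
Wildcard = 255.255.255.255 - subnet mask
255 - 255 = 0
255 - 255 = 0
255 - 224 = 31
255 - 0 = 255
Wildcard: 0.0.31.255


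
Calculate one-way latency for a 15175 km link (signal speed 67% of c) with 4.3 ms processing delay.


Speed = 0.67 * 3e5 km/s = 201000 km/s
Propagation delay = 15175 / 201000 = 0.0755 s = 75.4975 ms
Processing delay = 4.3 ms
Total one-way latency = 79.7975 ms


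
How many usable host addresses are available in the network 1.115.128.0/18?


Host bits = 32 - 18 = 14
Total addresses = 2^14 = 16384
Usable = total - 2 (network and broadcast)
Usable hosts: 16382


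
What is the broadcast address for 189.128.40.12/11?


Network: 189.128.0.0/11
Host bits = 21
Set all host bits to 1:
Broadcast: 189.159.255.255


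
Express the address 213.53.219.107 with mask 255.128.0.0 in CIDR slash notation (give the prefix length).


Binary: 11111111.10000000.00000000.00000000
Count leading 1s
Prefix: /9


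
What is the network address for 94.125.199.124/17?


IP:   01011110.01111101.11000111.01111100
Mask: 11111111.11111111.10000000.00000000
AND operation:
Net:  01011110.01111101.10000000.00000000
Network: 94.125.128.0/17


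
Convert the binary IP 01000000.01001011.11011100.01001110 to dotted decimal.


01000000 = 64
01001011 = 75
11011100 = 220
01001110 = 78
IP: 64.75.220.78


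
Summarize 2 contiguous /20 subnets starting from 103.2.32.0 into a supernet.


Original prefix: /20
Number of subnets: 2 = 2^1
New prefix = 20 - 1 = 19
Supernet: 103.2.32.0/19


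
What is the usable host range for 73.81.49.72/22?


Network: 73.81.48.0
Broadcast: 73.81.51.255
First usable = network + 1
Last usable = broadcast - 1
Range: 73.81.48.1 to 73.81.51.254


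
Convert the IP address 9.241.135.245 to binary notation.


9 = 00001001
241 = 11110001
135 = 10000111
245 = 11110101
Binary: 00001001.11110001.10000111.11110101


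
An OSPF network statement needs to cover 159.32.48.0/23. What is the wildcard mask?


Subnet mask: 255.255.254.0
Wildcard = 255.255.255.255 - subnet mask
255 - 255 = 0
255 - 255 = 0
255 - 254 = 1
255 - 0 = 255
Wildcard: 0.0.1.255


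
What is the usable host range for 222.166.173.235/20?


Network: 222.166.160.0
Broadcast: 222.166.175.255
First usable = network + 1
Last usable = broadcast - 1
Range: 222.166.160.1 to 222.166.175.254


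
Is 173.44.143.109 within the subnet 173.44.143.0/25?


Subnet network: 173.44.143.0
Test IP AND mask: 173.44.143.0
Yes, 173.44.143.109 is in 173.44.143.0/25


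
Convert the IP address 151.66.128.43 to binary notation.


151 = 10010111
66 = 01000010
128 = 10000000
43 = 00101011
Binary: 10010111.01000010.10000000.00101011


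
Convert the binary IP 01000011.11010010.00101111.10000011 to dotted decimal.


01000011 = 67
11010010 = 210
00101111 = 47
10000011 = 131
IP: 67.210.47.131


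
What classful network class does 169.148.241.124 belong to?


First octet: 169
Binary: 10101001
10xxxxxx -> Class B (128-191)
Class B, default mask 255.255.0.0 (/16)


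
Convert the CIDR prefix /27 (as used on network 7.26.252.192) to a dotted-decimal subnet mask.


/27 means 27 network bits, 5 host bits
Binary: 11111111111111111111111111100000
Mask: 255.255.255.224


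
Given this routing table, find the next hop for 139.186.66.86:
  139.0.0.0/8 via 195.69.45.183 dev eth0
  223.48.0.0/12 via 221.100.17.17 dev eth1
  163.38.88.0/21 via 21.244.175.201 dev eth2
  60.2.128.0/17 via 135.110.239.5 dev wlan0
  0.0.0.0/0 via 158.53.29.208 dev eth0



Longest prefix match for 139.186.66.86:
  /8 139.0.0.0: MATCH
  /12 223.48.0.0: no
  /21 163.38.88.0: no
  /17 60.2.128.0: no
  /0 0.0.0.0: MATCH
Selected: next-hop 195.69.45.183 via eth0 (matched /8)


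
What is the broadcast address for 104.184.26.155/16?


Network: 104.184.0.0/16
Host bits = 16
Set all host bits to 1:
Broadcast: 104.184.255.255


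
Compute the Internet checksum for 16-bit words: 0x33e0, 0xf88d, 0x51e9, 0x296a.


Sum all words (with carry folding):
+ 0x33e0 = 0x33e0
+ 0xf88d = 0x2c6e
+ 0x51e9 = 0x7e57
+ 0x296a = 0xa7c1
One's complement: ~0xa7c1
Checksum = 0x583e


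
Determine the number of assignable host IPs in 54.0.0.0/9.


Host bits = 32 - 9 = 23
Total addresses = 2^23 = 8388608
Usable = total - 2 (network and broadcast)
Usable hosts: 8388606


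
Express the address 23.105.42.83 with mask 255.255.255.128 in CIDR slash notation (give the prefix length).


Binary: 11111111.11111111.11111111.10000000
Count leading 1s
Prefix: /25


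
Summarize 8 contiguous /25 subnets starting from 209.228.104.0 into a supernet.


Original prefix: /25
Number of subnets: 8 = 2^3
New prefix = 25 - 3 = 22
Supernet: 209.228.104.0/22


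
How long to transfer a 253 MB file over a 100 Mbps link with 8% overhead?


Effective throughput = 100 * (1 - 8/100) = 92 Mbps
File size in Mb = 253 * 8 = 2024 Mb
Time = 2024 / 92
Time = 22 seconds


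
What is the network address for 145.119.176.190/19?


IP:   10010001.01110111.10110000.10111110
Mask: 11111111.11111111.11100000.00000000
AND operation:
Net:  10010001.01110111.10100000.00000000
Network: 145.119.160.0/19


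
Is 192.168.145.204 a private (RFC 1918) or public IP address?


RFC 1918 private ranges:
  10.0.0.0/8 (10.0.0.0 - 10.255.255.255)
  172.16.0.0/12 (172.16.0.0 - 172.31.255.255)
  192.168.0.0/16 (192.168.0.0 - 192.168.255.255)
Private (in 192.168.0.0/16)


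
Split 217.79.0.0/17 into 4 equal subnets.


New prefix = 17 + 2 = 19
Each subnet has 8192 addresses
  217.79.0.0/19
  217.79.32.0/19
  217.79.64.0/19
  217.79.96.0/19
Subnets: 217.79.0.0/19, 217.79.32.0/19, 217.79.64.0/19, 217.79.96.0/19


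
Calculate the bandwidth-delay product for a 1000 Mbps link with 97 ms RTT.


BDP = bandwidth * RTT
= 1000 Mbps * 97 ms
= 1000 * 1e6 * 97 / 1000 bits
= 97000000 bits
= 12125000 bytes
= 11840.8203 KB
BDP = 97000000 bits (12125000 bytes)


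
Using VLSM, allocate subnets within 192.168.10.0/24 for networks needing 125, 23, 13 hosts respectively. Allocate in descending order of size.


125 hosts -> /25 (126 usable): 192.168.10.0/25
23 hosts -> /27 (30 usable): 192.168.10.128/27
13 hosts -> /28 (14 usable): 192.168.10.160/28
Allocation: 192.168.10.0/25 (125 hosts, 126 usable); 192.168.10.128/27 (23 hosts, 30 usable); 192.168.10.160/28 (13 hosts, 14 usable)


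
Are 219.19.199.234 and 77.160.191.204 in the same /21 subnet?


Mask: 255.255.248.0
219.19.199.234 AND mask = 219.19.192.0
77.160.191.204 AND mask = 77.160.184.0
No, different subnets (219.19.192.0 vs 77.160.184.0)


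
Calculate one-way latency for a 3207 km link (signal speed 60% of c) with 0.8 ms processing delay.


Speed = 0.6 * 3e5 km/s = 180000 km/s
Propagation delay = 3207 / 180000 = 0.0178 s = 17.8167 ms
Processing delay = 0.8 ms
Total one-way latency = 18.6167 ms


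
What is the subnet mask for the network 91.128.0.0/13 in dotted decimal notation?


/13 means 13 network bits, 19 host bits
Binary: 11111111111110000000000000000000
Mask: 255.248.0.0


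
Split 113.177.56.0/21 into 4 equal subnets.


New prefix = 21 + 2 = 23
Each subnet has 512 addresses
  113.177.56.0/23
  113.177.58.0/23
  113.177.60.0/23
  113.177.62.0/23
Subnets: 113.177.56.0/23, 113.177.58.0/23, 113.177.60.0/23, 113.177.62.0/23


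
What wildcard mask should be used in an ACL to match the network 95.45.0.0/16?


Subnet mask: 255.255.0.0
Wildcard = 255.255.255.255 - subnet mask
255 - 255 = 0
255 - 255 = 0
255 - 0 = 255
255 - 0 = 255
Wildcard: 0.0.255.255


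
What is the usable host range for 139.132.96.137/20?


Network: 139.132.96.0
Broadcast: 139.132.111.255
First usable = network + 1
Last usable = broadcast - 1
Range: 139.132.96.1 to 139.132.111.254


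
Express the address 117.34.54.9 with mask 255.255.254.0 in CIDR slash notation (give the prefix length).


Binary: 11111111.11111111.11111110.00000000
Count leading 1s
Prefix: /23


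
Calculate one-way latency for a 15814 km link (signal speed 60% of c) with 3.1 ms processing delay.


Speed = 0.6 * 3e5 km/s = 180000 km/s
Propagation delay = 15814 / 180000 = 0.0879 s = 87.8556 ms
Processing delay = 3.1 ms
Total one-way latency = 90.9556 ms


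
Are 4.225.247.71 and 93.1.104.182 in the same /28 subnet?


Mask: 255.255.255.240
4.225.247.71 AND mask = 4.225.247.64
93.1.104.182 AND mask = 93.1.104.176
No, different subnets (4.225.247.64 vs 93.1.104.176)


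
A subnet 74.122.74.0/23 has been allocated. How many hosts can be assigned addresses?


Host bits = 32 - 23 = 9
Total addresses = 2^9 = 512
Usable = total - 2 (network and broadcast)
Usable hosts: 510


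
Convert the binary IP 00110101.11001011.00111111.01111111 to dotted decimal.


00110101 = 53
11001011 = 203
00111111 = 63
01111111 = 127
IP: 53.203.63.127


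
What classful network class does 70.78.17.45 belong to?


First octet: 70
Binary: 01000110
0xxxxxxx -> Class A (1-126)
Class A, default mask 255.0.0.0 (/8)


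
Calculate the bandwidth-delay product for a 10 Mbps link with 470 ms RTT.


BDP = bandwidth * RTT
= 10 Mbps * 470 ms
= 10 * 1e6 * 470 / 1000 bits
= 4700000 bits
= 587500 bytes
= 573.7305 KB
BDP = 4700000 bits (587500 bytes)


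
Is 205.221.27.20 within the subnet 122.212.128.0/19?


Subnet network: 122.212.128.0
Test IP AND mask: 205.221.0.0
No, 205.221.27.20 is not in 122.212.128.0/19


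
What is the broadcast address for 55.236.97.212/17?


Network: 55.236.0.0/17
Host bits = 15
Set all host bits to 1:
Broadcast: 55.236.127.255


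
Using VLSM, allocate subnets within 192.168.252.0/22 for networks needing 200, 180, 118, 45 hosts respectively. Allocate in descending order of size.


200 hosts -> /24 (254 usable): 192.168.252.0/24
180 hosts -> /24 (254 usable): 192.168.253.0/24
118 hosts -> /25 (126 usable): 192.168.254.0/25
45 hosts -> /26 (62 usable): 192.168.254.128/26
Allocation: 192.168.252.0/24 (200 hosts, 254 usable); 192.168.253.0/24 (180 hosts, 254 usable); 192.168.254.0/25 (118 hosts, 126 usable); 192.168.254.128/26 (45 hosts, 62 usable)


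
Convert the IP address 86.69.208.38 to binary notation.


86 = 01010110
69 = 01000101
208 = 11010000
38 = 00100110
Binary: 01010110.01000101.11010000.00100110


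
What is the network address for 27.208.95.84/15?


IP:   00011011.11010000.01011111.01010100
Mask: 11111111.11111110.00000000.00000000
AND operation:
Net:  00011011.11010000.00000000.00000000
Network: 27.208.0.0/15


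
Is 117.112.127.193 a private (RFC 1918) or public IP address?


RFC 1918 private ranges:
  10.0.0.0/8 (10.0.0.0 - 10.255.255.255)
  172.16.0.0/12 (172.16.0.0 - 172.31.255.255)
  192.168.0.0/16 (192.168.0.0 - 192.168.255.255)
Public (not in any RFC 1918 range)


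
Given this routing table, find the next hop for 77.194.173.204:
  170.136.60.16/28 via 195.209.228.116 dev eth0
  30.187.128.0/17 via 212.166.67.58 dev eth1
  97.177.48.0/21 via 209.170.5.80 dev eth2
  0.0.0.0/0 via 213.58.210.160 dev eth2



Longest prefix match for 77.194.173.204:
  /28 170.136.60.16: no
  /17 30.187.128.0: no
  /21 97.177.48.0: no
  /0 0.0.0.0: MATCH
Selected: next-hop 213.58.210.160 via eth2 (matched /0)


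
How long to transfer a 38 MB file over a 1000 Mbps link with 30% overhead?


Effective throughput = 1000 * (1 - 30/100) = 700 Mbps
File size in Mb = 38 * 8 = 304 Mb
Time = 304 / 700
Time = 0.4343 seconds


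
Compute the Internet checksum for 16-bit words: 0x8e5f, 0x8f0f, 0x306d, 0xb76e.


Sum all words (with carry folding):
+ 0x8e5f = 0x8e5f
+ 0x8f0f = 0x1d6f
+ 0x306d = 0x4ddc
+ 0xb76e = 0x054b
One's complement: ~0x054b
Checksum = 0xfab4


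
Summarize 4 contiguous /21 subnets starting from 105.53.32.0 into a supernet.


Original prefix: /21
Number of subnets: 4 = 2^2
New prefix = 21 - 2 = 19
Supernet: 105.53.32.0/19


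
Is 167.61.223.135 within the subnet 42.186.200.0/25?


Subnet network: 42.186.200.0
Test IP AND mask: 167.61.223.128
No, 167.61.223.135 is not in 42.186.200.0/25


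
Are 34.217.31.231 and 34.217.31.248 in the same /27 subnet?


Mask: 255.255.255.224
34.217.31.231 AND mask = 34.217.31.224
34.217.31.248 AND mask = 34.217.31.224
Yes, same subnet (34.217.31.224)


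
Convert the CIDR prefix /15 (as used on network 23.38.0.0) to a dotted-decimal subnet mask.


/15 means 15 network bits, 17 host bits
Binary: 11111111111111100000000000000000
Mask: 255.254.0.0


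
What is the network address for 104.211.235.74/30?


IP:   01101000.11010011.11101011.01001010
Mask: 11111111.11111111.11111111.11111100
AND operation:
Net:  01101000.11010011.11101011.01001000
Network: 104.211.235.72/30


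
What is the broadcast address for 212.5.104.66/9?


Network: 212.0.0.0/9
Host bits = 23
Set all host bits to 1:
Broadcast: 212.127.255.255


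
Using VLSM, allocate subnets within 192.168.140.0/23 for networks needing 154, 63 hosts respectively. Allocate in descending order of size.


154 hosts -> /24 (254 usable): 192.168.140.0/24
63 hosts -> /25 (126 usable): 192.168.141.0/25
Allocation: 192.168.140.0/24 (154 hosts, 254 usable); 192.168.141.0/25 (63 hosts, 126 usable)


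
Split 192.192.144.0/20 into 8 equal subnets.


New prefix = 20 + 3 = 23
Each subnet has 512 addresses
  192.192.144.0/23
  192.192.146.0/23
  192.192.148.0/23
  192.192.150.0/23
  192.192.152.0/23
  192.192.154.0/23
  192.192.156.0/23
  192.192.158.0/23
Subnets: 192.192.144.0/23, 192.192.146.0/23, 192.192.148.0/23, 192.192.150.0/23, 192.192.152.0/23, 192.192.154.0/23, 192.192.156.0/23, 192.192.158.0/23


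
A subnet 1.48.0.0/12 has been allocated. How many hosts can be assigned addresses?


Host bits = 32 - 12 = 20
Total addresses = 2^20 = 1048576
Usable = total - 2 (network and broadcast)
Usable hosts: 1048574


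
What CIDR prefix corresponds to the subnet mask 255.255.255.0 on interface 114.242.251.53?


Binary: 11111111.11111111.11111111.00000000
Count leading 1s
Prefix: /24


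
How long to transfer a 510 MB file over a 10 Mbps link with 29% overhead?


Effective throughput = 10 * (1 - 29/100) = 7.1 Mbps
File size in Mb = 510 * 8 = 4080 Mb
Time = 4080 / 7.1
Time = 574.6479 seconds


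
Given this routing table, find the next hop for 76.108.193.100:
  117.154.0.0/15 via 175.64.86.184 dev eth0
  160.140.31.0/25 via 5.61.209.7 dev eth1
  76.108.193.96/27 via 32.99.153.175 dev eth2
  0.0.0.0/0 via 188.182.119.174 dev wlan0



Longest prefix match for 76.108.193.100:
  /15 117.154.0.0: no
  /25 160.140.31.0: no
  /27 76.108.193.96: MATCH
  /0 0.0.0.0: MATCH
Selected: next-hop 32.99.153.175 via eth2 (matched /27)


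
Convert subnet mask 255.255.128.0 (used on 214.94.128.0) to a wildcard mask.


Subnet mask: 255.255.128.0
Wildcard = 255.255.255.255 - subnet mask
255 - 255 = 0
255 - 255 = 0
255 - 128 = 127
255 - 0 = 255
Wildcard: 0.0.127.255


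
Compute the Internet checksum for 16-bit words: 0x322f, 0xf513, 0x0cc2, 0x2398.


Sum all words (with carry folding):
+ 0x322f = 0x322f
+ 0xf513 = 0x2743
+ 0x0cc2 = 0x3405
+ 0x2398 = 0x579d
One's complement: ~0x579d
Checksum = 0xa862


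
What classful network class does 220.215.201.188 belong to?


First octet: 220
Binary: 11011100
110xxxxx -> Class C (192-223)
Class C, default mask 255.255.255.0 (/24)


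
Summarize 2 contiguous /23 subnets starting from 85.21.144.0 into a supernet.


Original prefix: /23
Number of subnets: 2 = 2^1
New prefix = 23 - 1 = 22
Supernet: 85.21.144.0/22


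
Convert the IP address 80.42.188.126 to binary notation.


80 = 01010000
42 = 00101010
188 = 10111100
126 = 01111110
Binary: 01010000.00101010.10111100.01111110


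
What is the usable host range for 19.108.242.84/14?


Network: 19.108.0.0
Broadcast: 19.111.255.255
First usable = network + 1
Last usable = broadcast - 1
Range: 19.108.0.1 to 19.111.255.254


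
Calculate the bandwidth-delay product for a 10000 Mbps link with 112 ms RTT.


BDP = bandwidth * RTT
= 10000 Mbps * 112 ms
= 10000 * 1e6 * 112 / 1000 bits
= 1120000000 bits
= 140000000 bytes
= 136718.75 KB
BDP = 1120000000 bits (140000000 bytes)


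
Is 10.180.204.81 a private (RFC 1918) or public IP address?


RFC 1918 private ranges:
  10.0.0.0/8 (10.0.0.0 - 10.255.255.255)
  172.16.0.0/12 (172.16.0.0 - 172.31.255.255)
  192.168.0.0/16 (192.168.0.0 - 192.168.255.255)
Private (in 10.0.0.0/8)


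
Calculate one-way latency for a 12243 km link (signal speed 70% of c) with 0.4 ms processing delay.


Speed = 0.7 * 3e5 km/s = 210000 km/s
Propagation delay = 12243 / 210000 = 0.0583 s = 58.3 ms
Processing delay = 0.4 ms
Total one-way latency = 58.7 ms


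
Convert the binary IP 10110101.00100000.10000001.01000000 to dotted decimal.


10110101 = 181
00100000 = 32
10000001 = 129
01000000 = 64
IP: 181.32.129.64


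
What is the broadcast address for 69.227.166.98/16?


Network: 69.227.0.0/16
Host bits = 16
Set all host bits to 1:
Broadcast: 69.227.255.255


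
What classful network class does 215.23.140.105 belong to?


First octet: 215
Binary: 11010111
110xxxxx -> Class C (192-223)
Class C, default mask 255.255.255.0 (/24)


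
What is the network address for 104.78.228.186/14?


IP:   01101000.01001110.11100100.10111010
Mask: 11111111.11111100.00000000.00000000
AND operation:
Net:  01101000.01001100.00000000.00000000
Network: 104.76.0.0/14


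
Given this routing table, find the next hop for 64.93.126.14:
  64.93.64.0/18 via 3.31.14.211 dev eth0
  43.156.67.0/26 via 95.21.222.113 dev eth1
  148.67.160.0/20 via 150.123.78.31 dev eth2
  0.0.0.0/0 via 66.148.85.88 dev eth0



Longest prefix match for 64.93.126.14:
  /18 64.93.64.0: MATCH
  /26 43.156.67.0: no
  /20 148.67.160.0: no
  /0 0.0.0.0: MATCH
Selected: next-hop 3.31.14.211 via eth0 (matched /18)


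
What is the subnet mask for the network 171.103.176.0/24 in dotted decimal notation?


/24 means 24 network bits, 8 host bits
Binary: 11111111111111111111111100000000
Mask: 255.255.255.0


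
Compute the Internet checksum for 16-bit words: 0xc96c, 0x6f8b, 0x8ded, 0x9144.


Sum all words (with carry folding):
+ 0xc96c = 0xc96c
+ 0x6f8b = 0x38f8
+ 0x8ded = 0xc6e5
+ 0x9144 = 0x582a
One's complement: ~0x582a
Checksum = 0xa7d5


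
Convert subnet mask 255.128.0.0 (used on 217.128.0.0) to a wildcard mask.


Subnet mask: 255.128.0.0
Wildcard = 255.255.255.255 - subnet mask
255 - 255 = 0
255 - 128 = 127
255 - 0 = 255
255 - 0 = 255
Wildcard: 0.127.255.255


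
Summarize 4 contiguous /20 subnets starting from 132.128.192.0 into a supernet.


Original prefix: /20
Number of subnets: 4 = 2^2
New prefix = 20 - 2 = 18
Supernet: 132.128.192.0/18


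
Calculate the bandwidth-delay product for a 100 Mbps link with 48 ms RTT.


BDP = bandwidth * RTT
= 100 Mbps * 48 ms
= 100 * 1e6 * 48 / 1000 bits
= 4800000 bits
= 600000 bytes
= 585.9375 KB
BDP = 4800000 bits (600000 bytes)


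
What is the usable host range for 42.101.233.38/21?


Network: 42.101.232.0
Broadcast: 42.101.239.255
First usable = network + 1
Last usable = broadcast - 1
Range: 42.101.232.1 to 42.101.239.254


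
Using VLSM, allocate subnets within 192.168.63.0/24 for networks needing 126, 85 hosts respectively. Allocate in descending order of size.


126 hosts -> /25 (126 usable): 192.168.63.0/25
85 hosts -> /25 (126 usable): 192.168.63.128/25
Allocation: 192.168.63.0/25 (126 hosts, 126 usable); 192.168.63.128/25 (85 hosts, 126 usable)


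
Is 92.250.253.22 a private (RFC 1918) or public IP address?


RFC 1918 private ranges:
  10.0.0.0/8 (10.0.0.0 - 10.255.255.255)
  172.16.0.0/12 (172.16.0.0 - 172.31.255.255)
  192.168.0.0/16 (192.168.0.0 - 192.168.255.255)
Public (not in any RFC 1918 range)
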